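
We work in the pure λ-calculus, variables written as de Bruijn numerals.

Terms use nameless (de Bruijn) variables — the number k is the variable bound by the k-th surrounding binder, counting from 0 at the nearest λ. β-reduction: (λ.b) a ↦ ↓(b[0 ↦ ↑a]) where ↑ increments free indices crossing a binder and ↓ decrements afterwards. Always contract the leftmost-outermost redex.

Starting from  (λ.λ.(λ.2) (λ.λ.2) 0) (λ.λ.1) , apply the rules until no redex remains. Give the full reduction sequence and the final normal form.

  start: (λ.λ.(λ.2) (λ.λ.2) 0) (λ.λ.1)
  step 1: λ.(λ.λ.λ.1) (λ.λ.2) 0
  step 2: λ.(λ.λ.1) 0
  step 3: λ.λ.1

Answer: normal form = λ.λ.1  (in 3 steps)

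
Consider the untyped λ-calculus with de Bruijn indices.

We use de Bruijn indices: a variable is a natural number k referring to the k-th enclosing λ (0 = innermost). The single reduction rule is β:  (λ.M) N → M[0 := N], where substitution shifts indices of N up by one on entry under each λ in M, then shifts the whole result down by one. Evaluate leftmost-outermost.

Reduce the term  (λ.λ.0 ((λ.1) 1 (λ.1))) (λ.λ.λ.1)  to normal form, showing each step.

  start: (λ.λ.0 ((λ.1) 1 (λ.1))) (λ.λ.λ.1)
  [1] λ.0 ((λ.1) (λ.λ.λ.1) (λ.1))
  [2] λ.0 (0 (λ.1))

Answer: normal form = λ.0 (0 (λ.1))  (in 2 steps)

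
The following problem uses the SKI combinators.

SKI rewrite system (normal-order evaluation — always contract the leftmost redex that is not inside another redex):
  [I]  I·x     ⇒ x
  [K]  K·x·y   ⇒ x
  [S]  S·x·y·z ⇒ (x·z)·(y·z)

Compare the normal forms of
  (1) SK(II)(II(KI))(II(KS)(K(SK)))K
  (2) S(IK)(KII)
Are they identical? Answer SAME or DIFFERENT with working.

Term A:
  start: SK(II)(II(KI))(II(KS)(K(SK)))K
  step 1: K(II(KI))(II(II(KI)))(II(KS)(K(SK)))K
  step 2: II(KI)(II(KS)(K(SK)))K
  step 3: I(KI)(II(KS)(K(SK)))K
  step 4: KI(II(KS)(K(SK)))K
  step 5: IK
  step 6: K

Term B:
  start: S(IK)(KII)
  step 1: SK(KII)
  step 2: SKI

Answer: DIFFERENT — A ⇓ K, B ⇓ SKI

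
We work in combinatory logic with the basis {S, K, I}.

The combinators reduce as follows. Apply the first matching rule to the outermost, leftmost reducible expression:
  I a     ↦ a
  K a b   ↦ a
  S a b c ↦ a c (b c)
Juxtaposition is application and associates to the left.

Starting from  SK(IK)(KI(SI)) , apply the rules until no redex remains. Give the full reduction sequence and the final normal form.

Answer: normal form = I  (in 3 steps)

Working:
  start: SK(IK)(KI(SI))
  [1] K(KI(SI))(IK(KI(SI)))
  [2] KI(SI)
  [3] I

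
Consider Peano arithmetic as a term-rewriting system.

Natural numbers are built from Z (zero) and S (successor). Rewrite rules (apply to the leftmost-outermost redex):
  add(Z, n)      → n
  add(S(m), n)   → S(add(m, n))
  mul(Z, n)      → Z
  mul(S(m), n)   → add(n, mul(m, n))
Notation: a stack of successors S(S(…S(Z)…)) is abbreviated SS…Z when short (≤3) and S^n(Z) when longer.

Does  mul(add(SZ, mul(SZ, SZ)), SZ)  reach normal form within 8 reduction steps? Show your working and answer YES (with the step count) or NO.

  start: mul(add(SZ, mul(SZ, SZ)), SZ)
  [1] mul(S(add(Z, mul(SZ, SZ))), SZ)
  [2] add(SZ, mul(add(Z, mul(SZ, SZ)), SZ))
  [3] S(add(Z, mul(add(Z, mul(SZ, SZ)), SZ)))
  [4] S(mul(add(Z, mul(SZ, SZ)), SZ))
  [5] S(mul(mul(SZ, SZ), SZ))
  [6] S(mul(add(SZ, mul(Z, SZ)), SZ))
  [7] S(mul(S(add(Z, mul(Z, SZ))), SZ))
  [8] S(add(SZ, mul(add(Z, mul(Z, SZ)), SZ)))

Answer: NO — after 8 steps the term is S(add(SZ, mul(add(Z, mul(Z, SZ)), SZ))), not yet normal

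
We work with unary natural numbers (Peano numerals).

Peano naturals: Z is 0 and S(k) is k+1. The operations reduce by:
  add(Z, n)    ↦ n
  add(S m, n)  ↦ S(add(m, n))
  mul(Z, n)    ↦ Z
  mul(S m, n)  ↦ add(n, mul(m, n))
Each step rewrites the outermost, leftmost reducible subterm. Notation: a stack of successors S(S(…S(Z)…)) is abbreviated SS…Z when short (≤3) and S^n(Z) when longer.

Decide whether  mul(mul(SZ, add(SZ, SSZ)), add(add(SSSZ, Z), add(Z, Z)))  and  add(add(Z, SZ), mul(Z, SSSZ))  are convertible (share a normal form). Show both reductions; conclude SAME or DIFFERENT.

Term A:
  start: mul(mul(SZ, add(SZ, SSZ)), add(add(SSSZ, Z), add(Z, Z)))
  →1  mul(add(add(SZ, SSZ), mul(Z, add(SZ, SSZ))), add(add(SSSZ, Z), add(Z, Z)))
  →2  mul(add(S(add(Z, SSZ)), mul(Z, add(SZ, SSZ))), add(add(SSSZ, Z), add(Z, Z)))
  →3  mul(S(add(add(Z, SSZ), mul(Z, add(SZ, SSZ)))), add(add(SSSZ, Z), add(Z, Z)))
  →4  add(add(add(SSSZ, Z), add(Z, Z)), mul(add(add(Z, SSZ), mul(Z, add(SZ, SSZ))), add(add(SSSZ, Z), add(Z, Z))))
  →5  add(add(S(add(SSZ, Z)), add(Z, Z)), mul(add(add(Z, SSZ), mul(Z, add(SZ, SSZ))), add(add(SSSZ, Z), add(Z, Z))))
  →6  add(S(add(add(SSZ, Z), add(Z, Z))), mul(add(add(Z, SSZ), mul(Z, add(SZ, SSZ))), add(add(SSSZ, Z), add(Z, Z))))
  →7  S(add(add(add(SSZ, Z), add(Z, Z)), mul(add(add(Z, SSZ), mul(Z, add(SZ, SSZ))), add(add(SSSZ, Z), add(Z, Z)))))
  →8  S(add(add(S(add(SZ, Z)), add(Z, Z)), mul(add(add(Z, SSZ), mul(Z, add(SZ, SSZ))), add(add(SSSZ, Z), add(Z, Z)))))
  →9  S(add(S(add(add(SZ, Z), add(Z, Z))), mul(add(add(Z, SSZ), mul(Z, add(SZ, SSZ))), add(add(SSSZ, Z), add(Z, Z)))))
  →10  S(S(add(add(add(SZ, Z), add(Z, Z)), mul(add(add(Z, SSZ), mul(Z, add(SZ, SSZ))), add(add(SSSZ, Z), add(Z, Z))))))
  →11  S(S(add(add(S(add(Z, Z)), add(Z, Z)), mul(add(add(Z, SSZ), mul(Z, add(SZ, SSZ))), add(add(SSSZ, Z), add(Z, Z))))))
  →12  S(S(add(S(add(add(Z, Z), add(Z, Z))), mul(add(add(Z, SSZ), mul(Z, add(SZ, SSZ))), add(add(SSSZ, Z), add(Z, Z))))))
  →13  S(S(S(add(add(add(Z, Z), add(Z, Z)), mul(add(add(Z, SSZ), mul(Z, add(SZ, SSZ))), add(add(SSSZ, Z), add(Z, Z)))))))
  →14  S(S(S(add(add(Z, add(Z, Z)), mul(add(add(Z, SSZ), mul(Z, add(SZ, SSZ))), add(add(SSSZ, Z), add(Z, Z)))))))
  →15  S(S(S(add(add(Z, Z), mul(add(add(Z, SSZ), mul(Z, add(SZ, SSZ))), add(add(SSSZ, Z), add(Z, Z)))))))
  →16  S(S(S(add(Z, mul(add(add(Z, SSZ), mul(Z, add(SZ, SSZ))), add(add(SSSZ, Z), add(Z, Z)))))))
  →17  S(S(S(mul(add(add(Z, SSZ), mul(Z, add(SZ, SSZ))), add(add(SSSZ, Z), add(Z, Z))))))
  →18  S(S(S(mul(add(SSZ, mul(Z, add(SZ, SSZ))), add(add(SSSZ, Z), add(Z, Z))))))
  →19  S(S(S(mul(S(add(SZ, mul(Z, add(SZ, SSZ)))), add(add(SSSZ, Z), add(Z, Z))))))
  →20  S(S(S(add(add(add(SSSZ, Z), add(Z, Z)), mul(add(SZ, mul(Z, add(SZ, SSZ))), add(add(SSSZ, Z), add(Z, Z)))))))
  →21  S(S(S(add(add(S(add(SSZ, Z)), add(Z, Z)), mul(add(SZ, mul(Z, add(SZ, SSZ))), add(add(SSSZ, Z), add(Z, Z)))))))
  →22  S(S(S(add(S(add(add(SSZ, Z), add(Z, Z))), mul(add(SZ, mul(Z, add(SZ, SSZ))), add(add(SSSZ, Z), add(Z, Z)))))))
  →23  S(S(S(S(add(add(add(SSZ, Z), add(Z, Z)), mul(add(SZ, mul(Z, add(SZ, SSZ))), add(add(SSSZ, Z), add(Z, Z))))))))
  →24  S(S(S(S(add(add(S(add(SZ, Z)), add(Z, Z)), mul(add(SZ, mul(Z, add(SZ, SSZ))), add(add(SSSZ, Z), add(Z, Z))))))))
  →25  S(S(S(S(add(S(add(add(SZ, Z), add(Z, Z))), mul(add(SZ, mul(Z, add(SZ, SSZ))), add(add(SSSZ, Z), add(Z, Z))))))))
  →26  S(S(S(S(S(add(add(add(SZ, Z), add(Z, Z)), mul(add(SZ, mul(Z, add(SZ, SSZ))), add(add(SSSZ, Z), add(Z, Z)))))))))
  →27  S(S(S(S(S(add(add(S(add(Z, Z)), add(Z, Z)), mul(add(SZ, mul(Z, add(SZ, SSZ))), add(add(SSSZ, Z), add(Z, Z)))))))))
  →28  S(S(S(S(S(add(S(add(add(Z, Z), add(Z, Z))), mul(add(SZ, mul(Z, add(SZ, SSZ))), add(add(SSSZ, Z), add(Z, Z)))))))))
  →29  S(S(S(S(S(S(add(add(add(Z, Z), add(Z, Z)), mul(add(SZ, mul(Z, add(SZ, SSZ))), add(add(SSSZ, Z), add(Z, Z))))))))))
  →30  S(S(S(S(S(S(add(add(Z, add(Z, Z)), mul(add(SZ, mul(Z, add(SZ, SSZ))), add(add(SSSZ, Z), add(Z, Z))))))))))
  →31  S(S(S(S(S(S(add(add(Z, Z), mul(add(SZ, mul(Z, add(SZ, SSZ))), add(add(SSSZ, Z), add(Z, Z))))))))))
  →32  S(S(S(S(S(S(add(Z, mul(add(SZ, mul(Z, add(SZ, SSZ))), add(add(SSSZ, Z), add(Z, Z))))))))))
  →33  S(S(S(S(S(S(mul(add(SZ, mul(Z, add(SZ, SSZ))), add(add(SSSZ, Z), add(Z, Z)))))))))
  →34  S(S(S(S(S(S(mul(S(add(Z, mul(Z, add(SZ, SSZ)))), add(add(SSSZ, Z), add(Z, Z)))))))))
  →35  S(S(S(S(S(S(add(add(add(SSSZ, Z), add(Z, Z)), mul(add(Z, mul(Z, add(SZ, SSZ))), add(add(SSSZ, Z), add(Z, Z))))))))))
  →36  S(S(S(S(S(S(add(add(S(add(SSZ, Z)), add(Z, Z)), mul(add(Z, mul(Z, add(SZ, SSZ))), add(add(SSSZ, Z), add(Z, Z))))))))))
  →37  S(S(S(S(S(S(add(S(add(add(SSZ, Z), add(Z, Z))), mul(add(Z, mul(Z, add(SZ, SSZ))), add(add(SSSZ, Z), add(Z, Z))))))))))
  →38  S(S(S(S(S(S(S(add(add(add(SSZ, Z), add(Z, Z)), mul(add(Z, mul(Z, add(SZ, SSZ))), add(add(SSSZ, Z), add(Z, Z)))))))))))
  →39  S(S(S(S(S(S(S(add(add(S(add(SZ, Z)), add(Z, Z)), mul(add(Z, mul(Z, add(SZ, SSZ))), add(add(SSSZ, Z), add(Z, Z)))))))))))
  →40  S(S(S(S(S(S(S(add(S(add(add(SZ, Z), add(Z, Z))), mul(add(Z, mul(Z, add(SZ, SSZ))), add(add(SSSZ, Z), add(Z, Z)))))))))))
  →41  S(S(S(S(S(S(S(S(add(add(add(SZ, Z), add(Z, Z)), mul(add(Z, mul(Z, add(SZ, SSZ))), add(add(SSSZ, Z), add(Z, Z))))))))))))
  →42  S(S(S(S(S(S(S(S(add(add(S(add(Z, Z)), add(Z, Z)), mul(add(Z, mul(Z, add(SZ, SSZ))), add(add(SSSZ, Z), add(Z, Z))))))))))))
  →43  S(S(S(S(S(S(S(S(add(S(add(add(Z, Z), add(Z, Z))), mul(add(Z, mul(Z, add(SZ, SSZ))), add(add(SSSZ, Z), add(Z, Z))))))))))))
  →44  S(S(S(S(S(S(S(S(S(add(add(add(Z, Z), add(Z, Z)), mul(add(Z, mul(Z, add(SZ, SSZ))), add(add(SSSZ, Z), add(Z, Z)))))))))))))
  →45  S(S(S(S(S(S(S(S(S(add(add(Z, add(Z, Z)), mul(add(Z, mul(Z, add(SZ, SSZ))), add(add(SSSZ, Z), add(Z, Z)))))))))))))
  →46  S(S(S(S(S(S(S(S(S(add(add(Z, Z), mul(add(Z, mul(Z, add(SZ, SSZ))), add(add(SSSZ, Z), add(Z, Z)))))))))))))
  →47  S(S(S(S(S(S(S(S(S(add(Z, mul(add(Z, mul(Z, add(SZ, SSZ))), add(add(SSSZ, Z), add(Z, Z)))))))))))))
  →48  S(S(S(S(S(S(S(S(S(mul(add(Z, mul(Z, add(SZ, SSZ))), add(add(SSSZ, Z), add(Z, Z))))))))))))
  →49  S(S(S(S(S(S(S(S(S(mul(mul(Z, add(SZ, SSZ)), add(add(SSSZ, Z), add(Z, Z))))))))))))
  →50  S(S(S(S(S(S(S(S(S(mul(Z, add(add(SSSZ, Z), add(Z, Z))))))))))))
  →51  S^9(Z)

Term B:
  start: add(add(Z, SZ), mul(Z, SSSZ))
  →1  add(SZ, mul(Z, SSSZ))
  →2  S(add(Z, mul(Z, SSSZ)))
  →3  S(mul(Z, SSSZ))
  →4  SZ

Answer: DIFFERENT — A ⇓ S^9(Z), B ⇓ SZ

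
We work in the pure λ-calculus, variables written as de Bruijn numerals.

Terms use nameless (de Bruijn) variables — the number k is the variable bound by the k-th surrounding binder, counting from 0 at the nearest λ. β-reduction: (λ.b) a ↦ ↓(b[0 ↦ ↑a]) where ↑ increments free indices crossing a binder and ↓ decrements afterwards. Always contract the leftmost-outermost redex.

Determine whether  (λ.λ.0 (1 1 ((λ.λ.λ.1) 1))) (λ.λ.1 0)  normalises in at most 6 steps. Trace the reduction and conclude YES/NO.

  start: (λ.λ.0 (1 1 ((λ.λ.λ.1) 1))) (λ.λ.1 0)
  step 1: λ.0 ((λ.λ.1 0) (λ.λ.1 0) ((λ.λ.λ.1) (λ.λ.1 0)))
  step 2: λ.0 ((λ.(λ.λ.1 0) 0) ((λ.λ.λ.1) (λ.λ.1 0)))
  step 3: λ.0 ((λ.λ.1 0) ((λ.λ.λ.1) (λ.λ.1 0)))
  step 4: λ.0 (λ.(λ.λ.λ.1) (λ.λ.1 0) 0)
  step 5: λ.0 (λ.(λ.λ.1) 0)
  step 6: λ.0 (λ.λ.1)

Answer: YES — reaches normal form λ.0 (λ.λ.1) in 6 ≤ 6 steps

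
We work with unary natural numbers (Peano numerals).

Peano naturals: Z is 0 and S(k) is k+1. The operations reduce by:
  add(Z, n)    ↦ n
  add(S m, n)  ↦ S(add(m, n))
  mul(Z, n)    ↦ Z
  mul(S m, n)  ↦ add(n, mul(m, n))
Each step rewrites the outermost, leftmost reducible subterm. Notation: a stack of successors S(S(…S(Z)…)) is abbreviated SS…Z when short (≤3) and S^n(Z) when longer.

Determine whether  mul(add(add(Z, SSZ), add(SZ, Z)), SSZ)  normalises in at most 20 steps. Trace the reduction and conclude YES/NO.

  start: mul(add(add(Z, SSZ), add(SZ, Z)), SSZ)
  →1  mul(add(SSZ, add(SZ, Z)), SSZ)
  →2  mul(S(add(SZ, add(SZ, Z))), SSZ)
  →3  add(SSZ, mul(add(SZ, add(SZ, Z)), SSZ))
  →4  S(add(SZ, mul(add(SZ, add(SZ, Z)), SSZ)))
  →5  S(S(add(Z, mul(add(SZ, add(SZ, Z)), SSZ))))
  →6  S(S(mul(add(SZ, add(SZ, Z)), SSZ)))
  →7  S(S(mul(S(add(Z, add(SZ, Z))), SSZ)))
  →8  S(S(add(SSZ, mul(add(Z, add(SZ, Z)), SSZ))))
  →9  S(S(S(add(SZ, mul(add(Z, add(SZ, Z)), SSZ)))))
  →10  S(S(S(S(add(Z, mul(add(Z, add(SZ, Z)), SSZ))))))
  →11  S(S(S(S(mul(add(Z, add(SZ, Z)), SSZ)))))
  →12  S(S(S(S(mul(add(SZ, Z), SSZ)))))
  →13  S(S(S(S(mul(S(add(Z, Z)), SSZ)))))
  →14  S(S(S(S(add(SSZ, mul(add(Z, Z), SSZ))))))
  →15  S(S(S(S(S(add(SZ, mul(add(Z, Z), SSZ)))))))
  →16  S(S(S(S(S(S(add(Z, mul(add(Z, Z), SSZ))))))))
  →17  S(S(S(S(S(S(mul(add(Z, Z), SSZ)))))))
  →18  S(S(S(S(S(S(mul(Z, SSZ)))))))
  →19  S^6(Z)

Answer: YES — reaches normal form S^6(Z) in 19 ≤ 20 steps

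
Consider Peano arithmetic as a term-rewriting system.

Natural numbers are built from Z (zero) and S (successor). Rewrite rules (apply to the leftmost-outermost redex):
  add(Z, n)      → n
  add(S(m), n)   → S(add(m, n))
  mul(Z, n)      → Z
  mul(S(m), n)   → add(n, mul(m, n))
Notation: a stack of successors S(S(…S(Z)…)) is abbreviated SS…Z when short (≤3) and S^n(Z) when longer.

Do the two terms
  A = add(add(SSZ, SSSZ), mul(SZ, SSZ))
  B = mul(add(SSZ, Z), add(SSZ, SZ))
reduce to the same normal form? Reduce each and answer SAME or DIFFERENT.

Term A:
  start: add(add(SSZ, SSSZ), mul(SZ, SSZ))
  →1  add(S(add(SZ, SSSZ)), mul(SZ, SSZ))
  →2  S(add(add(SZ, SSSZ), mul(SZ, SSZ)))
  →3  S(add(S(add(Z, SSSZ)), mul(SZ, SSZ)))
  →4  S(S(add(add(Z, SSSZ), mul(SZ, SSZ))))
  →5  S(S(add(SSSZ, mul(SZ, SSZ))))
  →6  S(S(S(add(SSZ, mul(SZ, SSZ)))))
  →7  S(S(S(S(add(SZ, mul(SZ, SSZ))))))
  →8  S(S(S(S(S(add(Z, mul(SZ, SSZ)))))))
  →9  S(S(S(S(S(mul(SZ, SSZ))))))
  →10  S(S(S(S(S(add(SSZ, mul(Z, SSZ)))))))
  →11  S(S(S(S(S(S(add(SZ, mul(Z, SSZ))))))))
  →12  S(S(S(S(S(S(S(add(Z, mul(Z, SSZ)))))))))
  →13  S(S(S(S(S(S(S(mul(Z, SSZ))))))))
  →14  S^7(Z)

Term B:
  start: mul(add(SSZ, Z), add(SSZ, SZ))
  →1  mul(S(add(SZ, Z)), add(SSZ, SZ))
  →2  add(add(SSZ, SZ), mul(add(SZ, Z), add(SSZ, SZ)))
  →3  add(S(add(SZ, SZ)), mul(add(SZ, Z), add(SSZ, SZ)))
  →4  S(add(add(SZ, SZ), mul(add(SZ, Z), add(SSZ, SZ))))
  →5  S(add(S(add(Z, SZ)), mul(add(SZ, Z), add(SSZ, SZ))))
  →6  S(S(add(add(Z, SZ), mul(add(SZ, Z), add(SSZ, SZ)))))
  →7  S(S(add(SZ, mul(add(SZ, Z), add(SSZ, SZ)))))
  →8  S(S(S(add(Z, mul(add(SZ, Z), add(SSZ, SZ))))))
  →9  S(S(S(mul(add(SZ, Z), add(SSZ, SZ)))))
  →10  S(S(S(mul(S(add(Z, Z)), add(SSZ, SZ)))))
  →11  S(S(S(add(add(SSZ, SZ), mul(add(Z, Z), add(SSZ, SZ))))))
  →12  S(S(S(add(S(add(SZ, SZ)), mul(add(Z, Z), add(SSZ, SZ))))))
  →13  S(S(S(S(add(add(SZ, SZ), mul(add(Z, Z), add(SSZ, SZ)))))))
  →14  S(S(S(S(add(S(add(Z, SZ)), mul(add(Z, Z), add(SSZ, SZ)))))))
  →15  S(S(S(S(S(add(add(Z, SZ), mul(add(Z, Z), add(SSZ, SZ))))))))
  →16  S(S(S(S(S(add(SZ, mul(add(Z, Z), add(SSZ, SZ))))))))
  →17  S(S(S(S(S(S(add(Z, mul(add(Z, Z), add(SSZ, SZ)))))))))
  →18  S(S(S(S(S(S(mul(add(Z, Z), add(SSZ, SZ))))))))
  →19  S(S(S(S(S(S(mul(Z, add(SSZ, SZ))))))))
  →20  S^6(Z)

Answer: DIFFERENT — A ⇓ S^7(Z), B ⇓ S^6(Z)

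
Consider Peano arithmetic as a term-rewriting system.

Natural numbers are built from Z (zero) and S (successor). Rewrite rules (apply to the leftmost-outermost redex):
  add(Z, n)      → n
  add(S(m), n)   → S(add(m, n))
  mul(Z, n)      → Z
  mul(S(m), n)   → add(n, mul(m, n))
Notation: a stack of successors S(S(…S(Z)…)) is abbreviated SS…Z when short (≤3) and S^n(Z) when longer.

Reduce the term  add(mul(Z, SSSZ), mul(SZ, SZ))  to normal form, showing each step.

Answer: normal form = SZ  (in 6 steps)

Reduction:
  start: add(mul(Z, SSSZ), mul(SZ, SZ))
  [1] add(Z, mul(SZ, SZ))
  [2] mul(SZ, SZ)
  [3] add(SZ, mul(Z, SZ))
  [4] S(add(Z, mul(Z, SZ)))
  [5] S(mul(Z, SZ))
  [6] SZ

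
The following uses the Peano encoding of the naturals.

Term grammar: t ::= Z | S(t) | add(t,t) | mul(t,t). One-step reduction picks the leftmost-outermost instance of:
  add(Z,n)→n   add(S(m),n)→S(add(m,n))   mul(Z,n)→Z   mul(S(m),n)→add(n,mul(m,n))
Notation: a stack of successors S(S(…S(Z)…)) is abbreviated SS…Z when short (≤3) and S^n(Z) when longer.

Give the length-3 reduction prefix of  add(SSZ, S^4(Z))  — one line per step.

Answer: after 3 steps: S^6(Z)

Derivation:
  start: add(SSZ, S^4(Z))
  →1  S(add(SZ, S^4(Z)))
  →2  S(S(add(Z, S^4(Z))))
  →3  S^6(Z)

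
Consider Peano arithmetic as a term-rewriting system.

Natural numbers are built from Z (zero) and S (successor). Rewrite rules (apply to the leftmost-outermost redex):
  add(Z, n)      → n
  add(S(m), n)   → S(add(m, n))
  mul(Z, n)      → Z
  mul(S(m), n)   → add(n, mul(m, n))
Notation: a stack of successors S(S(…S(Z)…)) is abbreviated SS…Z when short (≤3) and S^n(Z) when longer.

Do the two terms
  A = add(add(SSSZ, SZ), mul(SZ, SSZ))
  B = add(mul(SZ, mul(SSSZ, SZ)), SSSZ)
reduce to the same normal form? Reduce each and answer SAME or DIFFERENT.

Answer: SAME — A ⇓ S^6(Z), B ⇓ S^6(Z)

Derivation:
Term A:
  start: add(add(SSSZ, SZ), mul(SZ, SSZ))
  [1] add(S(add(SSZ, SZ)), mul(SZ, SSZ))
  [2] S(add(add(SSZ, SZ), mul(SZ, SSZ)))
  [3] S(add(S(add(SZ, SZ)), mul(SZ, SSZ)))
  [4] S(S(add(add(SZ, SZ), mul(SZ, SSZ))))
  [5] S(S(add(S(add(Z, SZ)), mul(SZ, SSZ))))
  [6] S(S(S(add(add(Z, SZ), mul(SZ, SSZ)))))
  [7] S(S(S(add(SZ, mul(SZ, SSZ)))))
  [8] S(S(S(S(add(Z, mul(SZ, SSZ))))))
  [9] S(S(S(S(mul(SZ, SSZ)))))
  [10] S(S(S(S(add(SSZ, mul(Z, SSZ))))))
  [11] S(S(S(S(S(add(SZ, mul(Z, SSZ)))))))
  [12] S(S(S(S(S(S(add(Z, mul(Z, SSZ))))))))
  [13] S(S(S(S(S(S(mul(Z, SSZ)))))))
  [14] S^6(Z)

Term B:
  start: add(mul(SZ, mul(SSSZ, SZ)), SSSZ)
  [1] add(add(mul(SSSZ, SZ), mul(Z, mul(SSSZ, SZ))), SSSZ)
  [2] add(add(add(SZ, mul(SSZ, SZ)), mul(Z, mul(SSSZ, SZ))), SSSZ)
  [3] add(add(S(add(Z, mul(SSZ, SZ))), mul(Z, mul(SSSZ, SZ))), SSSZ)
  [4] add(S(add(add(Z, mul(SSZ, SZ)), mul(Z, mul(SSSZ, SZ)))), SSSZ)
  [5] S(add(add(add(Z, mul(SSZ, SZ)), mul(Z, mul(SSSZ, SZ))), SSSZ))
  [6] S(add(add(mul(SSZ, SZ), mul(Z, mul(SSSZ, SZ))), SSSZ))
  [7] S(add(add(add(SZ, mul(SZ, SZ)), mul(Z, mul(SSSZ, SZ))), SSSZ))
  [8] S(add(add(S(add(Z, mul(SZ, SZ))), mul(Z, mul(SSSZ, SZ))), SSSZ))
  [9] S(add(S(add(add(Z, mul(SZ, SZ)), mul(Z, mul(SSSZ, SZ)))), SSSZ))
  [10] S(S(add(add(add(Z, mul(SZ, SZ)), mul(Z, mul(SSSZ, SZ))), SSSZ)))
  [11] S(S(add(add(mul(SZ, SZ), mul(Z, mul(SSSZ, SZ))), SSSZ)))
  [12] S(S(add(add(add(SZ, mul(Z, SZ)), mul(Z, mul(SSSZ, SZ))), SSSZ)))
  [13] S(S(add(add(S(add(Z, mul(Z, SZ))), mul(Z, mul(SSSZ, SZ))), SSSZ)))
  [14] S(S(add(S(add(add(Z, mul(Z, SZ)), mul(Z, mul(SSSZ, SZ)))), SSSZ)))
  [15] S(S(S(add(add(add(Z, mul(Z, SZ)), mul(Z, mul(SSSZ, SZ))), SSSZ))))
  [16] S(S(S(add(add(mul(Z, SZ), mul(Z, mul(SSSZ, SZ))), SSSZ))))
  [17] S(S(S(add(add(Z, mul(Z, mul(SSSZ, SZ))), SSSZ))))
  [18] S(S(S(add(mul(Z, mul(SSSZ, SZ)), SSSZ))))
  [19] S(S(S(add(Z, SSSZ))))
  [20] S^6(Z)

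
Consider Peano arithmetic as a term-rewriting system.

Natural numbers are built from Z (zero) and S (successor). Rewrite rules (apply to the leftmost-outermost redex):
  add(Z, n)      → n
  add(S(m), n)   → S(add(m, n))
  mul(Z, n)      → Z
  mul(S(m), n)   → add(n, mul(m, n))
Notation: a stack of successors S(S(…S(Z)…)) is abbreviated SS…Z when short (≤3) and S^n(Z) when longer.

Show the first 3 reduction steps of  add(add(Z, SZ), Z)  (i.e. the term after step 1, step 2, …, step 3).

  start: add(add(Z, SZ), Z)
  →1  add(SZ, Z)
  →2  S(add(Z, Z))
  →3  SZ

Answer: after 3 steps: SZ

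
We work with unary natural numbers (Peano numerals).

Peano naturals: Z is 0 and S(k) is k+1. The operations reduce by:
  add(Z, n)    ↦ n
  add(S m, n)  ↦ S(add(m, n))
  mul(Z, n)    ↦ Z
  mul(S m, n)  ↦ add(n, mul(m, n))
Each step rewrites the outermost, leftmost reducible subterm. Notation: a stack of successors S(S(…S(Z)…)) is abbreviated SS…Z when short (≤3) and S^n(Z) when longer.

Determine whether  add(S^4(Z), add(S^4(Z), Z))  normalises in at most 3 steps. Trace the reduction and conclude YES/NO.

Answer: NO — after 3 steps the term is S(S(S(add(SZ, add(S^4(Z), Z))))), not yet normal

Derivation:
  start: add(S^4(Z), add(S^4(Z), Z))
  step 1: S(add(SSSZ, add(S^4(Z), Z)))
  step 2: S(S(add(SSZ, add(S^4(Z), Z))))
  step 3: S(S(S(add(SZ, add(S^4(Z), Z)))))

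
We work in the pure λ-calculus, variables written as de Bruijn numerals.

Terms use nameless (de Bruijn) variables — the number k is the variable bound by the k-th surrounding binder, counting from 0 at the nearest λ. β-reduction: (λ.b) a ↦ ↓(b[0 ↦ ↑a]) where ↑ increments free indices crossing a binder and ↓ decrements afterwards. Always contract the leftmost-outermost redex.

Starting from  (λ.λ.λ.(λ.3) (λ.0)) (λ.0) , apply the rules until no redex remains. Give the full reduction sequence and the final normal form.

  start: (λ.λ.λ.(λ.3) (λ.0)) (λ.0)
  step 1: λ.λ.(λ.λ.0) (λ.0)
  step 2: λ.λ.λ.0

Answer: normal form = λ.λ.λ.0  (in 2 steps)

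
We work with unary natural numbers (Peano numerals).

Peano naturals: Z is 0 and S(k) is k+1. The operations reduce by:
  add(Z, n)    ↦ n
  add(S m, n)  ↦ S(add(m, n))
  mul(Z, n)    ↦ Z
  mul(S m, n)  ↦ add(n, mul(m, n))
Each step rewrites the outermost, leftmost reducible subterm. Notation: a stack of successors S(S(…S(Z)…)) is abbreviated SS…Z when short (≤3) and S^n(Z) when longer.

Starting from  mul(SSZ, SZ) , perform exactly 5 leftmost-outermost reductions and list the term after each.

Answer: after 5 steps: S(S(add(Z, mul(Z, SZ))))

Working:
  start: mul(SSZ, SZ)
  [1] add(SZ, mul(SZ, SZ))
  [2] S(add(Z, mul(SZ, SZ)))
  [3] S(mul(SZ, SZ))
  [4] S(add(SZ, mul(Z, SZ)))
  [5] S(S(add(Z, mul(Z, SZ))))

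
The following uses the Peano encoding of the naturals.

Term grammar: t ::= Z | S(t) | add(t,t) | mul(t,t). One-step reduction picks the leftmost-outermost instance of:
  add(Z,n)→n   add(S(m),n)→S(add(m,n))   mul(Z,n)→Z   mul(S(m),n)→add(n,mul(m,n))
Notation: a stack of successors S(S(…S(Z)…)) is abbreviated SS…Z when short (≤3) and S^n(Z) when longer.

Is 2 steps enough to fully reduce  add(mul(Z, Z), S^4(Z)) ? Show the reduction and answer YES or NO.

Answer: YES — reaches normal form S^4(Z) in 2 ≤ 2 steps

Reduction:
  start: add(mul(Z, Z), S^4(Z))
  step 1: add(Z, S^4(Z))
  step 2: S^4(Z)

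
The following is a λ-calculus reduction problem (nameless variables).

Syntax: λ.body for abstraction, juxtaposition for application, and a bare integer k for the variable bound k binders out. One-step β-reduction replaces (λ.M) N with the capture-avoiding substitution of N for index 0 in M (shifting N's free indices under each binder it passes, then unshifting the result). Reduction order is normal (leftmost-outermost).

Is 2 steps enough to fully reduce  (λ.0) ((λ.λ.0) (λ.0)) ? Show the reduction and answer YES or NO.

  start: (λ.0) ((λ.λ.0) (λ.0))
  [1] (λ.λ.0) (λ.0)
  [2] λ.0

Answer: YES — reaches normal form λ.0 in 2 ≤ 2 steps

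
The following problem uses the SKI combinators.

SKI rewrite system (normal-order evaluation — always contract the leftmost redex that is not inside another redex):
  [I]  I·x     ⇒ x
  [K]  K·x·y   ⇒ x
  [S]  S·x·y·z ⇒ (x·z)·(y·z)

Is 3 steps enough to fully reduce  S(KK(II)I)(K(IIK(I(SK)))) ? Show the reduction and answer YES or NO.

  start: S(KK(II)I)(K(IIK(I(SK))))
  [1] S(KI)(K(IIK(I(SK))))
  [2] S(KI)(K(IK(I(SK))))
  [3] S(KI)(K(K(I(SK))))

Answer: NO — after 3 steps the term is S(KI)(K(K(I(SK)))), not yet normal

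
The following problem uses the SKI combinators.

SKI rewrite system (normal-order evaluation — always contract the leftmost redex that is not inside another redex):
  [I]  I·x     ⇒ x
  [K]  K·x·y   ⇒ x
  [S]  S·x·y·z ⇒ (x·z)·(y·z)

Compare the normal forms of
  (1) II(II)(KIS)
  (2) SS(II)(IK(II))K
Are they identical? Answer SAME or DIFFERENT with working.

Answer: SAME — A ⇓ I, B ⇓ I

Working:
Term A:
  start: II(II)(KIS)
  step 1: I(II)(KIS)
  step 2: II(KIS)
  step 3: I(KIS)
  step 4: KIS
  step 5: I

Term B:
  start: SS(II)(IK(II))K
  step 1: S(IK(II))(II(IK(II)))K
  step 2: IK(II)K(II(IK(II))K)
  step 3: K(II)K(II(IK(II))K)
  step 4: II(II(IK(II))K)
  step 5: I(II(IK(II))K)
  step 6: II(IK(II))K
  step 7: I(IK(II))K
  step 8: IK(II)K
  step 9: K(II)K
  step 10: II
  step 11: I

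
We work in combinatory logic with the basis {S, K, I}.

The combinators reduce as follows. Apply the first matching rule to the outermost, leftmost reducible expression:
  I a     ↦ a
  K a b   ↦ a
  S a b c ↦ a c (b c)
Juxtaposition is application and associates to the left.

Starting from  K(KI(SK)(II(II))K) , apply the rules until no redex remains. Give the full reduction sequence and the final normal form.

  start: K(KI(SK)(II(II))K)
  →1  K(I(II(II))K)
  →2  K(II(II)K)
  →3  K(I(II)K)
  →4  K(IIK)
  →5  K(IK)
  →6  KK

Answer: normal form = KK  (in 6 steps)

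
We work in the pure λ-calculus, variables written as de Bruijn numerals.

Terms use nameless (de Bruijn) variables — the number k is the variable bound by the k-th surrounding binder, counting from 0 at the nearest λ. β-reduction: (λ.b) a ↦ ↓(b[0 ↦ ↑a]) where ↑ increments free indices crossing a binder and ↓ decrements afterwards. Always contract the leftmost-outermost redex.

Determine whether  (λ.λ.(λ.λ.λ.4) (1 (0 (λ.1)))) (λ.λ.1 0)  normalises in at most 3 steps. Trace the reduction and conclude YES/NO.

Answer: YES — reaches normal form λ.λ.λ.λ.λ.1 0 in 2 ≤ 3 steps

Reduction:
  start: (λ.λ.(λ.λ.λ.4) (1 (0 (λ.1)))) (λ.λ.1 0)
  step 1: λ.(λ.λ.λ.λ.λ.1 0) ((λ.λ.1 0) (0 (λ.1)))
  step 2: λ.λ.λ.λ.λ.1 0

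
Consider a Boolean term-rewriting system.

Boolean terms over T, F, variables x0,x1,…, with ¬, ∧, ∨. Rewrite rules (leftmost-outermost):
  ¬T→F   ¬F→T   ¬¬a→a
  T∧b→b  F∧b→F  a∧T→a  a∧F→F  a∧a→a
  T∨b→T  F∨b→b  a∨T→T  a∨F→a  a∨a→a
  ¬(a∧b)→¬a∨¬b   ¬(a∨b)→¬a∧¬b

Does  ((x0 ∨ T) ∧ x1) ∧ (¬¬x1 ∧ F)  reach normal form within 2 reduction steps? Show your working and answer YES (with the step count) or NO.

  start: ((x0 ∨ T) ∧ x1) ∧ (¬¬x1 ∧ F)
  →1  (T ∧ x1) ∧ (¬¬x1 ∧ F)
  →2  x1 ∧ (¬¬x1 ∧ F)

Answer: NO — after 2 steps the term is x1 ∧ (¬¬x1 ∧ F), not yet normal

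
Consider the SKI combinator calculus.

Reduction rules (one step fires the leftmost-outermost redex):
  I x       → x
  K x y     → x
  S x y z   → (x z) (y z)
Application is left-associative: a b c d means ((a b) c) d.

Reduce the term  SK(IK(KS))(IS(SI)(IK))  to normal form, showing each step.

  start: SK(IK(KS))(IS(SI)(IK))
  →1  K(IS(SI)(IK))(IK(KS)(IS(SI)(IK)))
  →2  IS(SI)(IK)
  →3  S(SI)(IK)
  →4  S(SI)K

Answer: normal form = S(SI)K  (in 4 steps)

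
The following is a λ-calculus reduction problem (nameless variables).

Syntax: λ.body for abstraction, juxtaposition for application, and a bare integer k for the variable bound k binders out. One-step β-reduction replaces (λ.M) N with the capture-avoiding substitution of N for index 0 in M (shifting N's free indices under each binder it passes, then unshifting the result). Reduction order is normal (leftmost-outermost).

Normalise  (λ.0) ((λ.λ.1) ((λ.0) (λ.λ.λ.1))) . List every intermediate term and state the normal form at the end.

  start: (λ.0) ((λ.λ.1) ((λ.0) (λ.λ.λ.1)))
  [1] (λ.λ.1) ((λ.0) (λ.λ.λ.1))
  [2] λ.(λ.0) (λ.λ.λ.1)
  [3] λ.λ.λ.λ.1

Answer: normal form = λ.λ.λ.λ.1  (in 3 steps)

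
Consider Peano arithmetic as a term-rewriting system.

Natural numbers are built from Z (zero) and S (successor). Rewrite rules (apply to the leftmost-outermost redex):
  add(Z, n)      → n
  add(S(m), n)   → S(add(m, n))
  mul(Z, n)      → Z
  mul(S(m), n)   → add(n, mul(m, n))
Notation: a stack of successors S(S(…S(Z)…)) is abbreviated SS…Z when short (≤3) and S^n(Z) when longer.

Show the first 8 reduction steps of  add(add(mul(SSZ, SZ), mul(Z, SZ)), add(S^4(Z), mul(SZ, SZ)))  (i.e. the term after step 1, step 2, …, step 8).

  start: add(add(mul(SSZ, SZ), mul(Z, SZ)), add(S^4(Z), mul(SZ, SZ)))
  step 1: add(add(add(SZ, mul(SZ, SZ)), mul(Z, SZ)), add(S^4(Z), mul(SZ, SZ)))
  step 2: add(add(S(add(Z, mul(SZ, SZ))), mul(Z, SZ)), add(S^4(Z), mul(SZ, SZ)))
  step 3: add(S(add(add(Z, mul(SZ, SZ)), mul(Z, SZ))), add(S^4(Z), mul(SZ, SZ)))
  step 4: S(add(add(add(Z, mul(SZ, SZ)), mul(Z, SZ)), add(S^4(Z), mul(SZ, SZ))))
  step 5: S(add(add(mul(SZ, SZ), mul(Z, SZ)), add(S^4(Z), mul(SZ, SZ))))
  step 6: S(add(add(add(SZ, mul(Z, SZ)), mul(Z, SZ)), add(S^4(Z), mul(SZ, SZ))))
  step 7: S(add(add(S(add(Z, mul(Z, SZ))), mul(Z, SZ)), add(S^4(Z), mul(SZ, SZ))))
  step 8: S(add(S(add(add(Z, mul(Z, SZ)), mul(Z, SZ))), add(S^4(Z), mul(SZ, SZ))))

Answer: after 8 steps: S(add(S(add(add(Z, mul(Z, SZ)), mul(Z, SZ))), add(S^4(Z), mul(SZ, SZ))))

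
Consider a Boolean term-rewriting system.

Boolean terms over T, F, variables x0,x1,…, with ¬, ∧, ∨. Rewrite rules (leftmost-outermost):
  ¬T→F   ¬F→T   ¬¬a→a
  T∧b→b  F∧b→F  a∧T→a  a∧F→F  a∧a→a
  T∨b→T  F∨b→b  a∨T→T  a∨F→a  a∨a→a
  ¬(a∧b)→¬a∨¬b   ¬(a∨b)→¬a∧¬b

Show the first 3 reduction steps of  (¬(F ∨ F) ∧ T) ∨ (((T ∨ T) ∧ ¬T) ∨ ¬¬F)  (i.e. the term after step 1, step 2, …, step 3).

  start: (¬(F ∨ F) ∧ T) ∨ (((T ∨ T) ∧ ¬T) ∨ ¬¬F)
  [1] ¬(F ∨ F) ∨ (((T ∨ T) ∧ ¬T) ∨ ¬¬F)
  [2] (¬F ∧ ¬F) ∨ (((T ∨ T) ∧ ¬T) ∨ ¬¬F)
  [3] ¬F ∨ (((T ∨ T) ∧ ¬T) ∨ ¬¬F)

Answer: after 3 steps: ¬F ∨ (((T ∨ T) ∧ ¬T) ∨ ¬¬F)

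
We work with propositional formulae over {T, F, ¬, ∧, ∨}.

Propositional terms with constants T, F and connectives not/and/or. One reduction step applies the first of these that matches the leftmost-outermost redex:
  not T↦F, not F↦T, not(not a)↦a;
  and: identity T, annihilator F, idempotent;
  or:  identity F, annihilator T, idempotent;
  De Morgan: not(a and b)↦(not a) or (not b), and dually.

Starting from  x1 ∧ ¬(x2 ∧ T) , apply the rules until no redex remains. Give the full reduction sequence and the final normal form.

  start: x1 ∧ ¬(x2 ∧ T)
  step 1: x1 ∧ (¬x2 ∨ ¬T)
  step 2: x1 ∧ (¬x2 ∨ F)
  step 3: x1 ∧ ¬x2

Answer: normal form = x1 ∧ ¬x2  (in 3 steps)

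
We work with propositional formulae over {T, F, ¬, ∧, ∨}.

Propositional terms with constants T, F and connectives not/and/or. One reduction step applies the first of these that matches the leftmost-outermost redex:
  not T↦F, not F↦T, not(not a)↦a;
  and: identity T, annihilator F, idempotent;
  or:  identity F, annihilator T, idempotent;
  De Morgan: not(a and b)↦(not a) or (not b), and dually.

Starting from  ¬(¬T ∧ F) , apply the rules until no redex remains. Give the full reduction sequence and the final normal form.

  start: ¬(¬T ∧ F)
  [1] ¬¬T ∨ ¬F
  [2] T ∨ ¬F
  [3] T

Answer: normal form = T  (in 3 steps)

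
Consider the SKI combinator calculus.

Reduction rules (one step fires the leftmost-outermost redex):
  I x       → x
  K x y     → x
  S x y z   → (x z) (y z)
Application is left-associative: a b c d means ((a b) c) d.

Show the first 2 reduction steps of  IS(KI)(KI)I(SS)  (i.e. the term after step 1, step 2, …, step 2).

  start: IS(KI)(KI)I(SS)
  [1] S(KI)(KI)I(SS)
  [2] KII(KII)(SS)

Answer: after 2 steps: KII(KII)(SS)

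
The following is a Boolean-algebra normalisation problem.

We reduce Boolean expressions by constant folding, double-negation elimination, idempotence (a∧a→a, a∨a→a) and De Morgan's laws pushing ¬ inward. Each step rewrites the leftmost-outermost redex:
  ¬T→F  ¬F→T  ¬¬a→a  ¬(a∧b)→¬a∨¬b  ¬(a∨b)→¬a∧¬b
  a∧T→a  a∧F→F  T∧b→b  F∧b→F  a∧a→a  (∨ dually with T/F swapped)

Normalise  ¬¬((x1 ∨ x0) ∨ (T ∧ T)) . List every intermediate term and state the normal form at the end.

  start: ¬¬((x1 ∨ x0) ∨ (T ∧ T))
  →1  (x1 ∨ x0) ∨ (T ∧ T)
  →2  (x1 ∨ x0) ∨ T
  →3  T

Answer: normal form = T  (in 3 steps)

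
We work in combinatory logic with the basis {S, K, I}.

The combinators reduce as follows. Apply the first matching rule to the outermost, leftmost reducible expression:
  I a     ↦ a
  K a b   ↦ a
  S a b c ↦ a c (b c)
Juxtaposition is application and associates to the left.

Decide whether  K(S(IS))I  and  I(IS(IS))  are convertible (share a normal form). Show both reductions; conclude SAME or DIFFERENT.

Answer: SAME — A ⇓ SS, B ⇓ SS

Derivation:
Term A:
  start: K(S(IS))I
  [1] S(IS)
  [2] SS

Term B:
  start: I(IS(IS))
  [1] IS(IS)
  [2] S(IS)
  [3] SS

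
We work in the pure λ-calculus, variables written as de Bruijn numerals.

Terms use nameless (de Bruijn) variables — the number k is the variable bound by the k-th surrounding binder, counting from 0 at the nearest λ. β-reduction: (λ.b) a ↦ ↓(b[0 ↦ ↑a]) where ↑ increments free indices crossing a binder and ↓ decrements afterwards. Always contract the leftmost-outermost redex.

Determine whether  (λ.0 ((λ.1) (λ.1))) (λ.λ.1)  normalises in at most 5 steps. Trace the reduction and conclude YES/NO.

  start: (λ.0 ((λ.1) (λ.1))) (λ.λ.1)
  step 1: (λ.λ.1) ((λ.λ.λ.1) (λ.λ.λ.1))
  step 2: λ.(λ.λ.λ.1) (λ.λ.λ.1)
  step 3: λ.λ.λ.1

Answer: YES — reaches normal form λ.λ.λ.1 in 3 ≤ 5 steps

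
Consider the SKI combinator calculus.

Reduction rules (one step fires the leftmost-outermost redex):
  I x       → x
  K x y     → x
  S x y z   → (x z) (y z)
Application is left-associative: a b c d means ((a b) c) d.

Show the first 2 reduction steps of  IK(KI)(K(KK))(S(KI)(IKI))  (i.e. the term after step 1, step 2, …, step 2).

  start: IK(KI)(K(KK))(S(KI)(IKI))
  →1  K(KI)(K(KK))(S(KI)(IKI))
  →2  KI(S(KI)(IKI))

Answer: after 2 steps: KI(S(KI)(IKI))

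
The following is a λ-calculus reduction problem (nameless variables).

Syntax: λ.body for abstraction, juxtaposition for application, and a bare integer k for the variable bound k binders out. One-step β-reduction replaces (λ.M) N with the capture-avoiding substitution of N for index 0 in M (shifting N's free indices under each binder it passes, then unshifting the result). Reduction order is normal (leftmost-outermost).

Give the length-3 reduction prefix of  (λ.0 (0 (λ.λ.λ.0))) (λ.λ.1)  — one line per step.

Answer: after 3 steps: λ.λ.λ.λ.λ.0

Reduction:
  start: (λ.0 (0 (λ.λ.λ.0))) (λ.λ.1)
  step 1: (λ.λ.1) ((λ.λ.1) (λ.λ.λ.0))
  step 2: λ.(λ.λ.1) (λ.λ.λ.0)
  step 3: λ.λ.λ.λ.λ.0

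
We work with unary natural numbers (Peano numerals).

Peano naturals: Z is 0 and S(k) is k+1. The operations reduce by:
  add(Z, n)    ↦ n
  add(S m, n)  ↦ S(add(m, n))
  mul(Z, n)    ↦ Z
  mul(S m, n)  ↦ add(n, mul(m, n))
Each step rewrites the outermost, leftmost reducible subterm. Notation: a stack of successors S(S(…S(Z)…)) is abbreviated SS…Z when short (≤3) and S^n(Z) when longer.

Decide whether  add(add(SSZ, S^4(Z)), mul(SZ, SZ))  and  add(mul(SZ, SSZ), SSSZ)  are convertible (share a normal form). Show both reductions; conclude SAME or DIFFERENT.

Answer: DIFFERENT — A ⇓ S^7(Z), B ⇓ S^5(Z)

Reduction:
Term A:
  start: add(add(SSZ, S^4(Z)), mul(SZ, SZ))
  →1  add(S(add(SZ, S^4(Z))), mul(SZ, SZ))
  →2  S(add(add(SZ, S^4(Z)), mul(SZ, SZ)))
  →3  S(add(S(add(Z, S^4(Z))), mul(SZ, SZ)))
  →4  S(S(add(add(Z, S^4(Z)), mul(SZ, SZ))))
  →5  S(S(add(S^4(Z), mul(SZ, SZ))))
  →6  S(S(S(add(SSSZ, mul(SZ, SZ)))))
  →7  S(S(S(S(add(SSZ, mul(SZ, SZ))))))
  →8  S(S(S(S(S(add(SZ, mul(SZ, SZ)))))))
  →9  S(S(S(S(S(S(add(Z, mul(SZ, SZ))))))))
  →10  S(S(S(S(S(S(mul(SZ, SZ)))))))
  →11  S(S(S(S(S(S(add(SZ, mul(Z, SZ))))))))
  →12  S(S(S(S(S(S(S(add(Z, mul(Z, SZ)))))))))
  →13  S(S(S(S(S(S(S(mul(Z, SZ))))))))
  →14  S^7(Z)

Term B:
  start: add(mul(SZ, SSZ), SSSZ)
  →1  add(add(SSZ, mul(Z, SSZ)), SSSZ)
  →2  add(S(add(SZ, mul(Z, SSZ))), SSSZ)
  →3  S(add(add(SZ, mul(Z, SSZ)), SSSZ))
  →4  S(add(S(add(Z, mul(Z, SSZ))), SSSZ))
  →5  S(S(add(add(Z, mul(Z, SSZ)), SSSZ)))
  →6  S(S(add(mul(Z, SSZ), SSSZ)))
  →7  S(S(add(Z, SSSZ)))
  →8  S^5(Z)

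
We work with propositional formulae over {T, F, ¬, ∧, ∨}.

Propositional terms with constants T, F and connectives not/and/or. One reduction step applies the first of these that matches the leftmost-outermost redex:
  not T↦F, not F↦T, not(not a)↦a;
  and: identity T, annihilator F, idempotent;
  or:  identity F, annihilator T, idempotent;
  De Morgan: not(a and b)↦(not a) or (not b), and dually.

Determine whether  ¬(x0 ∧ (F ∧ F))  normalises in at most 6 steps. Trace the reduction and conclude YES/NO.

Answer: YES — reaches normal form T in 5 ≤ 6 steps

Working:
  start: ¬(x0 ∧ (F ∧ F))
  →1  ¬x0 ∨ ¬(F ∧ F)
  →2  ¬x0 ∨ (¬F ∨ ¬F)
  →3  ¬x0 ∨ ¬F
  →4  ¬x0 ∨ T
  →5  T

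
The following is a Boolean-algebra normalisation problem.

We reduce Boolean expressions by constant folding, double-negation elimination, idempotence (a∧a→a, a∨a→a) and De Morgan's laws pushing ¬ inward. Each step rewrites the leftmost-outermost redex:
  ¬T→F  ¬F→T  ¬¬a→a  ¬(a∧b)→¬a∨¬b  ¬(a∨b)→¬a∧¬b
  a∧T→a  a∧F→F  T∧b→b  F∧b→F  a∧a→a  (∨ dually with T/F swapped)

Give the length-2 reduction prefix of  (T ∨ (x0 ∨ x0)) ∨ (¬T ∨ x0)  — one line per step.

Answer: after 2 steps: T

Working:
  start: (T ∨ (x0 ∨ x0)) ∨ (¬T ∨ x0)
  [1] T ∨ (¬T ∨ x0)
  [2] T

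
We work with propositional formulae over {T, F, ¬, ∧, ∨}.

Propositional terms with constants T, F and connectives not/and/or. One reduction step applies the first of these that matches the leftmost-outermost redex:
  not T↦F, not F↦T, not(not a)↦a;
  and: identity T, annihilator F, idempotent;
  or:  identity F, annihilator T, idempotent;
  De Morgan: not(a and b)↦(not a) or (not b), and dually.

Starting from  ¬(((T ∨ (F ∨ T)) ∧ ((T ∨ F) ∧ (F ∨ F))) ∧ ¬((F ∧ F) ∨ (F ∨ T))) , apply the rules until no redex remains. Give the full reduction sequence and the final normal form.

  start: ¬(((T ∨ (F ∨ T)) ∧ ((T ∨ F) ∧ (F ∨ F))) ∧ ¬((F ∧ F) ∨ (F ∨ T)))
  step 1: ¬((T ∨ (F ∨ T)) ∧ ((T ∨ F) ∧ (F ∨ F))) ∨ ¬¬((F ∧ F) ∨ (F ∨ T))
  step 2: (¬(T ∨ (F ∨ T)) ∨ ¬((T ∨ F) ∧ (F ∨ F))) ∨ ¬¬((F ∧ F) ∨ (F ∨ T))
  step 3: ((¬T ∧ ¬(F ∨ T)) ∨ ¬((T ∨ F) ∧ (F ∨ F))) ∨ ¬¬((F ∧ F) ∨ (F ∨ T))
  step 4: ((F ∧ ¬(F ∨ T)) ∨ ¬((T ∨ F) ∧ (F ∨ F))) ∨ ¬¬((F ∧ F) ∨ (F ∨ T))
  step 5: (F ∨ ¬((T ∨ F) ∧ (F ∨ F))) ∨ ¬¬((F ∧ F) ∨ (F ∨ T))
  step 6: ¬((T ∨ F) ∧ (F ∨ F)) ∨ ¬¬((F ∧ F) ∨ (F ∨ T))
  step 7: (¬(T ∨ F) ∨ ¬(F ∨ F)) ∨ ¬¬((F ∧ F) ∨ (F ∨ T))
  step 8: ((¬T ∧ ¬F) ∨ ¬(F ∨ F)) ∨ ¬¬((F ∧ F) ∨ (F ∨ T))
  step 9: ((F ∧ ¬F) ∨ ¬(F ∨ F)) ∨ ¬¬((F ∧ F) ∨ (F ∨ T))
  step 10: (F ∨ ¬(F ∨ F)) ∨ ¬¬((F ∧ F) ∨ (F ∨ T))
  step 11: ¬(F ∨ F) ∨ ¬¬((F ∧ F) ∨ (F ∨ T))
  step 12: (¬F ∧ ¬F) ∨ ¬¬((F ∧ F) ∨ (F ∨ T))
  step 13: ¬F ∨ ¬¬((F ∧ F) ∨ (F ∨ T))
  step 14: T ∨ ¬¬((F ∧ F) ∨ (F ∨ T))
  step 15: T

Answer: normal form = T  (in 15 steps)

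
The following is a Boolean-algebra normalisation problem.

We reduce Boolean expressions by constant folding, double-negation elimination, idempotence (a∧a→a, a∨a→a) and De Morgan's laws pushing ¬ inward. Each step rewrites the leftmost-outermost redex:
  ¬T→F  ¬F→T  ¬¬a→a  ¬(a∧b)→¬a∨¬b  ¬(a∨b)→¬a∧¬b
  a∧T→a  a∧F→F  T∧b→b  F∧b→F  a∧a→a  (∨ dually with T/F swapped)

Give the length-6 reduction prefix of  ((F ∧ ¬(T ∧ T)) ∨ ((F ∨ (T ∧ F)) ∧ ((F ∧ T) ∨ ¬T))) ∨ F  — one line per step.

Answer: after 6 steps: F

Derivation:
  start: ((F ∧ ¬(T ∧ T)) ∨ ((F ∨ (T ∧ F)) ∧ ((F ∧ T) ∨ ¬T))) ∨ F
  →1  (F ∧ ¬(T ∧ T)) ∨ ((F ∨ (T ∧ F)) ∧ ((F ∧ T) ∨ ¬T))
  →2  F ∨ ((F ∨ (T ∧ F)) ∧ ((F ∧ T) ∨ ¬T))
  →3  (F ∨ (T ∧ F)) ∧ ((F ∧ T) ∨ ¬T)
  →4  (T ∧ F) ∧ ((F ∧ T) ∨ ¬T)
  →5  F ∧ ((F ∧ T) ∨ ¬T)
  →6  F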